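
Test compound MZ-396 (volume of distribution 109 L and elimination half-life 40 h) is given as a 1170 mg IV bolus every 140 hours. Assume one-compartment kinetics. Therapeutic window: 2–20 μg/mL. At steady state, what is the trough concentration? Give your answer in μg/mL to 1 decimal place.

k = ln2/t½ = ln2/40 ≈ 0.017329 h⁻¹; fraction remaining f = e^(−kτ) = e^(−0.017329×140) ≈ 0.0884.
At steady state, accumulation factor R = 1/(1 − e^(−kτ)) ≈ 1.0970.
Each bolus raises the concentration by D/Vd = 1170/109 ≈ 10.734 μg/mL.
Cmax,ss = C₀/(1 − f) ≈ 10.734/0.9116 ≈ 11.775 μg/mL.
Steady-state trough Cmin,ss = Cmax,ss·f ≈ 11.775 × 0.0884 ≈ 1.041 μg/mL.
Trough 1.0 μg/mL vs MEC 2 μg/mL: subtherapeutic.

1.0 μg/mL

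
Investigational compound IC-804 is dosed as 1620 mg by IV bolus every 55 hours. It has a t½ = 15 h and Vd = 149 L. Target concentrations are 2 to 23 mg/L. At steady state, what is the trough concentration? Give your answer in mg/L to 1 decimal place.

0.9 mg/L

τ/t½ = 55/15 ≈ 3.6667, so fraction remaining f = (1/2)^(55/15) ≈ 0.0787.
Each bolus raises the concentration by D/Vd = 1620/149 ≈ 10.872 mg/L.
Steady-state trough Cmin,ss = C₀·f/(1−f) ≈ 10.872 × 0.0787/0.9213 ≈ 0.929 mg/L.
Trough 0.9 mg/L vs MEC 2 mg/L: subtherapeutic.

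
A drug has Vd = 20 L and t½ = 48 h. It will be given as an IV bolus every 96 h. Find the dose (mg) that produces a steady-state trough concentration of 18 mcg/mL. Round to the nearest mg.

τ/t½ = 96/48 ≈ 2, so f = (1/2)^(96/48) ≈ 0.250000.
Cmin,ss = (D/Vd)·f/(1−f), so D = Cmin,ss·Vd·(1−f)/f.
D = 18 × 20 × (1−f)/f ≈ 18 × 20 × 3.00000 ≈ 1080.00 mg.

1080 mg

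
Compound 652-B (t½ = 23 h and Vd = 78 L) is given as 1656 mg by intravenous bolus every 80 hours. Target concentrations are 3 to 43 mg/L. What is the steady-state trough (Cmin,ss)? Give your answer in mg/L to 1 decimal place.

k = ln2/t½ = ln2/23 ≈ 0.030137 h⁻¹; fraction remaining f = e^(−kτ) = e^(−0.030137×80) ≈ 0.0897.
Accumulation ratio R = 1/(1 − f) ≈ 1/0.9103 ≈ 1.0985.
Each bolus raises the concentration by D/Vd = 1656/78 ≈ 21.231 mg/L.
Steady-state peak Cmax,ss = C₀·R ≈ 21.231 × 1.0985 ≈ 23.322 mg/L.
One interval later, Cmin,ss = Cmax,ss·e^(−kτ) ≈ 23.322 × 0.0897 ≈ 2.092 mg/L.
Trough 2.1 mg/L vs MEC 3 mg/L: subtherapeutic.

2.1 mg/L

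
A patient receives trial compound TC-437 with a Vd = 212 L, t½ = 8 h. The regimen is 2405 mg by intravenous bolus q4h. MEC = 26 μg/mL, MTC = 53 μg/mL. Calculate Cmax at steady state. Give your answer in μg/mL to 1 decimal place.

38.7 μg/mL

k = ln2/t½ = ln2/8 ≈ 0.086643 h⁻¹; fraction remaining f = e^(−kτ) = e^(−0.086643×4) ≈ 0.7071.
At steady state, accumulation factor R = 1/(1 − e^(−kτ)) ≈ 3.4141.
Single-dose peak C₀ = D/Vd = 2405/212 ≈ 11.344 μg/mL.
Steady-state peak Cmax,ss = C₀·R ≈ 11.344 × 3.4141 ≈ 38.730 μg/mL.
Peak 38.7 μg/mL vs MTC 53 μg/mL: below toxic threshold.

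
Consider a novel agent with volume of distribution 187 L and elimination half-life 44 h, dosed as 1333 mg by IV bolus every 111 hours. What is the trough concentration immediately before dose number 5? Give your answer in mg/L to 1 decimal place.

f = (1/2)^(τ/t½) = (1/2)^(111/44) ≈ 0.1740.
C₀ = D/Vd = 1333/187 ≈ 7.128 mg/L.
Before the 5th dose, 4 doses have been given. Superposition: Cmin = C₀·(f + f² + … + f^4).
≈ 7.128 × (0.1740 + 0.0303 + 0.0053 + 0.0009) ≈ 7.128 × 0.2105 ≈ 1.500 mg/L.

1.5 mg/L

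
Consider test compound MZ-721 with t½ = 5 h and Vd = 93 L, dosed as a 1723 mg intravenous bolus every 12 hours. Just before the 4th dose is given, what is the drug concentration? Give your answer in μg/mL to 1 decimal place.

f = (1/2)^(τ/t½) = (1/2)^(12/5) ≈ 0.1895.
C₀ = D/Vd = 1723/93 ≈ 18.527 μg/mL.
Before the 4th dose, 3 doses have been given. Superposition: Cmin = C₀·(f + f² + … + f^3).
≈ 18.527 × (0.1895 + 0.0359 + 0.0068) ≈ 18.527 × 0.2322 ≈ 4.302 μg/mL.

4.3 μg/mL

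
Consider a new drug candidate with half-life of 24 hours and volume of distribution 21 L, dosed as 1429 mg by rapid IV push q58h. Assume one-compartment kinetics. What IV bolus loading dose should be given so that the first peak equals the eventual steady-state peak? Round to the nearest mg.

1758 mg

f = (1/2)^(58/24) ≈ 0.187288; accumulation ratio R = 1/(1−f) ≈ 1.23045.
Loading dose to hit Cmax,ss on first dose: D_load = D_maint·R ≈ 1429 × 1.23045 ≈ 1758.31 mg.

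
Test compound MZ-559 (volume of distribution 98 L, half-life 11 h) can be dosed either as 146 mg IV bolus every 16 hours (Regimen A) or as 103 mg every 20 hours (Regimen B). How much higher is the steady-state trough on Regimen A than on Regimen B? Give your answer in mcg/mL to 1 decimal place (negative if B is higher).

0.4 mcg/mL

Regimen A: f = (1/2)^(16/11) ≈ 0.3649; Cmin,ss = (146/98)·f/(1−f) ≈ 0.856 mcg/mL.
Regimen B: f = (1/2)^(20/11) ≈ 0.2836; Cmin,ss = (103/98)·f/(1−f) ≈ 0.416 mcg/mL.
Difference ≈ 0.856 − 0.416 ≈ 0.440 mcg/mL.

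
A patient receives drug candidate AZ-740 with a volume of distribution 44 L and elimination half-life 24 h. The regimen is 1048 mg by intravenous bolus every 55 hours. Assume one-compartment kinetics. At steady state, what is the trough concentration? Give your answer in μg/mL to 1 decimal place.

k = ln2/t½ = ln2/24 ≈ 0.028881 h⁻¹; fraction remaining f = e^(−kτ) = e^(−0.028881×55) ≈ 0.2042.
Accumulation ratio R = 1/(1 − f) ≈ 1/0.7958 ≈ 1.2566.
Each bolus raises the concentration by D/Vd = 1048/44 ≈ 23.818 μg/mL.
Steady-state peak Cmax,ss = C₀·R ≈ 23.818 × 1.2566 ≈ 29.930 μg/mL.
Steady-state trough Cmin,ss = Cmax,ss·f ≈ 29.930 × 0.2042 ≈ 6.112 μg/mL.

6.1 μg/mL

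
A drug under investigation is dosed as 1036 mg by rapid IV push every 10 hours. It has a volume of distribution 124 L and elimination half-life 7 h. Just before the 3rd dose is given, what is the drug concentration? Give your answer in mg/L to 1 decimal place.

4.3 mg/L

f = (1/2)^(τ/t½) = (1/2)^(10/7) ≈ 0.3715.
C₀ = D/Vd = 1036/124 ≈ 8.355 mg/L.
Before the 3rd dose, 2 doses have been given. Superposition: Cmin = C₀·(f + f²).
≈ 8.355 × (0.3715 + 0.1380) ≈ 8.355 × 0.5095 ≈ 4.257 mg/L.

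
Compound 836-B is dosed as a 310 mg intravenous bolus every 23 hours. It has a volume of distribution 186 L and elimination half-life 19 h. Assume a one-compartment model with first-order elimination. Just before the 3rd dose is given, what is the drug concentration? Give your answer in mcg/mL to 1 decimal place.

f = (1/2)^(τ/t½) = (1/2)^(23/19) ≈ 0.4321.
C₀ = D/Vd = 310/186 ≈ 1.667 mcg/mL.
Before the 3rd dose, 2 doses have been given. Superposition: Cmin = C₀·(f + f²).
≈ 1.667 × (0.4321 + 0.1867) ≈ 1.667 × 0.6188 ≈ 1.032 mcg/mL.

1.0 mcg/mL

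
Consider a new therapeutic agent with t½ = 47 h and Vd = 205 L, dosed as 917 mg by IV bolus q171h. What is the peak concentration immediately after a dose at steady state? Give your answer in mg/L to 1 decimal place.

4.9 mg/L

Over one 171-h interval, 171/47 ≈ 3.6383 half-lives elapse, leaving f ≈ 0.0803 of each dose.
Accumulation ratio R = 1/(1 − f) ≈ 1/0.9197 ≈ 1.0873.
Each bolus raises the concentration by D/Vd = 917/205 ≈ 4.473 mg/L.
Cmax,ss = C₀/(1 − f) ≈ 4.473/0.9197 ≈ 4.864 mg/L.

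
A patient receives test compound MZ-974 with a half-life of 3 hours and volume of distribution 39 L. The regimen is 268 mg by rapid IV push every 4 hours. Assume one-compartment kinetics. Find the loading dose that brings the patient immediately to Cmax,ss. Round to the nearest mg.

444 mg

f = (1/2)^(4/3) ≈ 0.396850; accumulation ratio R = 1/(1−f) ≈ 1.65796.
Loading dose to hit Cmax,ss on first dose: D_load = D_maint·R ≈ 268 × 1.65796 ≈ 444.33 mg.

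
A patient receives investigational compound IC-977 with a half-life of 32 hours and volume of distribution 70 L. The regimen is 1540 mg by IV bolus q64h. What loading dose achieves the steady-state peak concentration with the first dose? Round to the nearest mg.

f = (1/2)^(64/32) ≈ 0.250000; accumulation ratio R = 1/(1−f) ≈ 1.33333.
Loading dose to hit Cmax,ss on first dose: D_load = D_maint·R ≈ 1540 × 1.33333 ≈ 2053.33 mg.

2053 mg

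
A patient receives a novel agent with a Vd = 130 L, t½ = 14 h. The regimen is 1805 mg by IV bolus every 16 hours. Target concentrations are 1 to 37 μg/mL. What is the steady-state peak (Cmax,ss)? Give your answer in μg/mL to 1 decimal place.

25.4 μg/mL

τ/t½ = 16/14 ≈ 1.1429, so fraction remaining f = (1/2)^(16/14) ≈ 0.4529.
At steady state, accumulation factor R = 1/(1 − e^(−kτ)) ≈ 1.8278.
Single-dose peak C₀ = D/Vd = 1805/130 ≈ 13.885 μg/mL.
Steady-state peak Cmax,ss = C₀·R ≈ 13.885 × 1.8278 ≈ 25.379 μg/mL.
Peak 25.4 μg/mL vs MTC 37 μg/mL: below toxic threshold.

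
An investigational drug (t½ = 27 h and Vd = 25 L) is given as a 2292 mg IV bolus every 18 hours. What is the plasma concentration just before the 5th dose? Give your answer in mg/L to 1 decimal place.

131.5 mg/L

f = (1/2)^(τ/t½) = (1/2)^(18/27) ≈ 0.6300.
C₀ = D/Vd = 2292/25 ≈ 91.680 mg/L.
Before the 5th dose, 4 doses have been given. Superposition: Cmin = C₀·(f + f² + … + f^4).
≈ 91.680 × (0.6300 + 0.3969 + 0.2500 + 0.1575) ≈ 91.680 × 1.4344 ≈ 131.506 mg/L.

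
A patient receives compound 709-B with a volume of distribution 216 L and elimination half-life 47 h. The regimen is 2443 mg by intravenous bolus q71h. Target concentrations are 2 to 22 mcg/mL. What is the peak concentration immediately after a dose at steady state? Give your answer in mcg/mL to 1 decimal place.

Over one 71-h interval, 71/47 ≈ 1.5106 half-lives elapse, leaving f ≈ 0.3510 of each dose.
Accumulation ratio R = 1/(1 − f) ≈ 1/0.6490 ≈ 1.5408.
Single-dose peak C₀ = D/Vd = 2443/216 ≈ 11.310 mcg/mL.
Steady-state peak Cmax,ss = C₀·R ≈ 11.310 × 1.5408 ≈ 17.426 mcg/mL.
Peak 17.4 mcg/mL vs MTC 22 mcg/mL: below toxic threshold.

17.4 mcg/mL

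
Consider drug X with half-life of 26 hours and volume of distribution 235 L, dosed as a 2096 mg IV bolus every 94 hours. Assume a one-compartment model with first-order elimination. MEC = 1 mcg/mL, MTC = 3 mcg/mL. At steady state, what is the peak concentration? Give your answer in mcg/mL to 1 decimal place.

9.7 mcg/mL

τ/t½ = 94/26 ≈ 3.6154, so fraction remaining f = (1/2)^(94/26) ≈ 0.0816.
At steady state, accumulation factor R = 1/(1 − e^(−kτ)) ≈ 1.0889.
Single-dose peak C₀ = D/Vd = 2096/235 ≈ 8.919 mcg/mL.
Steady-state peak Cmax,ss = C₀·R ≈ 8.919 × 1.0889 ≈ 9.712 mcg/mL.
Peak 9.7 mcg/mL vs MTC 3 mcg/mL: exceeds toxic threshold.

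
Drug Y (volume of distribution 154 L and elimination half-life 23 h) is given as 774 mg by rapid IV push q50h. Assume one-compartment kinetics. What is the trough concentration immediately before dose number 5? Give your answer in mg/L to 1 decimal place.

1.4 mg/L

f = (1/2)^(τ/t½) = (1/2)^(50/23) ≈ 0.2216.
C₀ = D/Vd = 774/154 ≈ 5.026 mg/L.
Before the 5th dose, 4 doses have been given. Superposition: Cmin = C₀·(f + f² + … + f^4).
≈ 5.026 × (0.2216 + 0.0491 + 0.0109 + 0.0024) ≈ 5.026 × 0.2840 ≈ 1.427 mg/L.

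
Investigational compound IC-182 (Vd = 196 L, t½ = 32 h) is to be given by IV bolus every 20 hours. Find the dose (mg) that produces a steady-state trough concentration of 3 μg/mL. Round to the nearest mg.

319 mg

τ/t½ = 20/32 ≈ 0.625, so f = (1/2)^(20/32) ≈ 0.648420.
Cmin,ss = (D/Vd)·f/(1−f), so D = Cmin,ss·Vd·(1−f)/f.
D = 3 × 196 × (1−f)/f ≈ 3 × 196 × 0.54221 ≈ 318.82 mg.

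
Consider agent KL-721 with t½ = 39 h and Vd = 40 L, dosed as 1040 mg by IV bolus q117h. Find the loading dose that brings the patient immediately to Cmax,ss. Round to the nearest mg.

1189 mg

f = (1/2)^(117/39) ≈ 0.125000; accumulation ratio R = 1/(1−f) ≈ 1.14286.
Loading dose to hit Cmax,ss on first dose: D_load = D_maint·R ≈ 1040 × 1.14286 ≈ 1188.57 mg.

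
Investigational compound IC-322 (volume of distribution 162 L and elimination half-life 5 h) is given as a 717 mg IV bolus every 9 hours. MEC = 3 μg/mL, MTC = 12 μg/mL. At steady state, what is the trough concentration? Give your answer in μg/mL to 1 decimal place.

k = ln2/t½ = ln2/5 ≈ 0.138629 h⁻¹; fraction remaining f = e^(−kτ) = e^(−0.138629×9) ≈ 0.2872.
Single-dose peak C₀ = D/Vd = 717/162 ≈ 4.426 μg/mL.
Steady-state trough Cmin,ss = C₀·f/(1−f) ≈ 4.426 × 0.2872/0.7128 ≈ 1.783 μg/mL.
Trough 1.8 μg/mL vs MEC 3 μg/mL: subtherapeutic.

1.8 μg/mL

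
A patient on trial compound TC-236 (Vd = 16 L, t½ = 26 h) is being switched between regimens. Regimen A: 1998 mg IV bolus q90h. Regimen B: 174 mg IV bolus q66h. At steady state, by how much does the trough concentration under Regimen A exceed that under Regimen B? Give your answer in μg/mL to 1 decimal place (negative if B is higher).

Regimen A: f = (1/2)^(90/26) ≈ 0.0908; Cmin,ss = (1998/16)·f/(1−f) ≈ 12.471 μg/mL.
Regimen B: f = (1/2)^(66/26) ≈ 0.1721; Cmin,ss = (174/16)·f/(1−f) ≈ 2.261 μg/mL.
Difference ≈ 12.471 − 2.261 ≈ 10.210 μg/mL.

10.2 μg/mL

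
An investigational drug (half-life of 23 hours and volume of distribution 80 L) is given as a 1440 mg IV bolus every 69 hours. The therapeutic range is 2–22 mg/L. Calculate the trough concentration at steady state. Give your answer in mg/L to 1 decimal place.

τ = 69 h = 3 half-lives, so f = (1/2)^3 = 0.125.
At steady state, R = 1/(1 − 0.125) = 8/7.
Single-dose peak C₀ = D/Vd = 1440/80 = 18 mg/L.
Steady-state peak Cmax,ss = C₀·R = 18 × 8/7 ≈ 20.571 mg/L.
Steady-state trough Cmin,ss = Cmax,ss·f ≈ 20.571 × 0.125 ≈ 2.571 mg/L.
Trough 2.6 mg/L vs MEC 2 mg/L: adequate.

2.6 mg/L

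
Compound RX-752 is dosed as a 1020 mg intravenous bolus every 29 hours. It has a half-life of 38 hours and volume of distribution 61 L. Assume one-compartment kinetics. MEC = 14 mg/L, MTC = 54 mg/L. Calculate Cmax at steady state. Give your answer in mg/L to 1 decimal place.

40.7 mg/L

k = ln2/t½ = ln2/38 ≈ 0.018241 h⁻¹; fraction remaining f = e^(−kτ) = e^(−0.018241×29) ≈ 0.5892.
At steady state, accumulation factor R = 1/(1 − e^(−kτ)) ≈ 2.4343.
Each bolus raises the concentration by D/Vd = 1020/61 ≈ 16.721 mg/L.
Steady-state peak Cmax,ss = C₀·R ≈ 16.721 × 2.4343 ≈ 40.704 mg/L.
Peak 40.7 mg/L vs MTC 54 mg/L: below toxic threshold.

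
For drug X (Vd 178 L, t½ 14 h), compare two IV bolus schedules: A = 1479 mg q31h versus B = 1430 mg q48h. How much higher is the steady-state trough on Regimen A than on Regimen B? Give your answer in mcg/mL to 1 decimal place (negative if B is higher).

Regimen A: f = (1/2)^(31/14) ≈ 0.2155; Cmin,ss = (1479/178)·f/(1−f) ≈ 2.282 mcg/mL.
Regimen B: f = (1/2)^(48/14) ≈ 0.0929; Cmin,ss = (1430/178)·f/(1−f) ≈ 0.823 mcg/mL.
Difference ≈ 2.282 − 0.823 ≈ 1.459 mcg/mL.

1.5 mcg/mL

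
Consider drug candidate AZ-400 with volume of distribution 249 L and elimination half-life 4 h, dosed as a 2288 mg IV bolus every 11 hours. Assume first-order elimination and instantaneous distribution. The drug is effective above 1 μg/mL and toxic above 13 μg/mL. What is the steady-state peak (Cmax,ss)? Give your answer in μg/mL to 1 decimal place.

10.8 μg/mL

k = ln2/t½ = ln2/4 ≈ 0.173287 h⁻¹; fraction remaining f = e^(−kτ) = e^(−0.173287×11) ≈ 0.1487.
Accumulation ratio R = 1/(1 − f) ≈ 1/0.8513 ≈ 1.1747.
Single-dose peak C₀ = D/Vd = 2288/249 ≈ 9.189 μg/mL.
Steady-state peak Cmax,ss = C₀·R ≈ 9.189 × 1.1747 ≈ 10.794 μg/mL.
Peak 10.8 μg/mL vs MTC 13 μg/mL: below toxic threshold.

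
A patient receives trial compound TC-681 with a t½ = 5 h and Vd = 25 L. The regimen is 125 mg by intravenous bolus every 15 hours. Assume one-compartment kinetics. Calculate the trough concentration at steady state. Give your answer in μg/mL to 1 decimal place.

0.7 μg/mL

The dosing interval is 3 half-lives, so f = 2^(−3) = 0.125.
At steady state, R = 1/(1 − 0.125) = 8/7.
Single-dose peak C₀ = D/Vd = 125/25 = 5 μg/mL.
Steady-state peak Cmax,ss = C₀·R = 5 × 8/7 ≈ 5.714 μg/mL.
Steady-state trough Cmin,ss = Cmax,ss·f ≈ 5.714 × 0.125 ≈ 0.714 μg/mL.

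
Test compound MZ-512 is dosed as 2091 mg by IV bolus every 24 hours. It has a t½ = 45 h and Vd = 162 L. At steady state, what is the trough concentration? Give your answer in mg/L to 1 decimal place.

28.9 mg/L

Over one 24-h interval, 24/45 ≈ 0.53333 half-lives elapse, leaving f ≈ 0.6910 of each dose.
Each bolus raises the concentration by D/Vd = 2091/162 ≈ 12.907 mg/L.
Steady-state trough Cmin,ss = C₀·f/(1−f) ≈ 12.907 × 0.6910/0.3090 ≈ 28.863 mg/L.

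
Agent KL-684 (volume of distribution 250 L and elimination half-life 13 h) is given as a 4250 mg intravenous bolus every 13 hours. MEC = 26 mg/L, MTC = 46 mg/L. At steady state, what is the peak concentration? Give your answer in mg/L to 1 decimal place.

The dosing interval is 1 half-life, so f = 2^(−1) = 0.5.
Accumulation ratio R = 1/(1 − f) = 1/0.5 = 2/1.
Single-dose peak C₀ = D/Vd = 4250/250 = 17 mg/L.
Steady-state peak Cmax,ss = C₀·R = 17 × 2/1 ≈ 34.000 mg/L.
Peak 34.0 mg/L vs MTC 46 mg/L: below toxic threshold.

34.0 mg/L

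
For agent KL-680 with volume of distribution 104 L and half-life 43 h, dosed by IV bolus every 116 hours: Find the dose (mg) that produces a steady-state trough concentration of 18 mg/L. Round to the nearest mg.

10273 mg

τ/t½ = 116/43 ≈ 2.6977, so f = (1/2)^(116/43) ≈ 0.154141.
Cmin,ss = (D/Vd)·f/(1−f), so D = Cmin,ss·Vd·(1−f)/f.
D = 18 × 104 × (1−f)/f ≈ 18 × 104 × 5.48757 ≈ 10272.73 mg.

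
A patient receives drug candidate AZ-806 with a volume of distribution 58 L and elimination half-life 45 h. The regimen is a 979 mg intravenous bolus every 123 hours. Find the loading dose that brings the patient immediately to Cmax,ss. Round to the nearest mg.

f = (1/2)^(123/45) ≈ 0.150378; accumulation ratio R = 1/(1−f) ≈ 1.17699.
Loading dose to hit Cmax,ss on first dose: D_load = D_maint·R ≈ 979 × 1.17699 ≈ 1152.27 mg.

1152 mg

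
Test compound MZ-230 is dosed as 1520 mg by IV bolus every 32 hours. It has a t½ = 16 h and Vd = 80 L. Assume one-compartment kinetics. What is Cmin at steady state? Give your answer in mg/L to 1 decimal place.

τ = 32 h = 2 half-lives, so f = (1/2)^2 = 0.25.
At steady state, R = 1/(1 − 0.25) = 4/3.
Single-dose peak C₀ = D/Vd = 1520/80 = 19 mg/L.
Steady-state peak Cmax,ss = C₀·R = 19 × 4/3 ≈ 25.333 mg/L.
Steady-state trough Cmin,ss = Cmax,ss·f ≈ 25.333 × 0.25 ≈ 6.333 mg/L.

6.3 mg/L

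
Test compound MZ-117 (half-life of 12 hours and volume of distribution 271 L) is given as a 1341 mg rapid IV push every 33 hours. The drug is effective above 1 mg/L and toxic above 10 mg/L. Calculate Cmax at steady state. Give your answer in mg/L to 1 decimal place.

τ/t½ = 33/12 ≈ 2.75, so fraction remaining f = (1/2)^(33/12) ≈ 0.1487.
At steady state, accumulation factor R = 1/(1 − e^(−kτ)) ≈ 1.1747.
Each bolus raises the concentration by D/Vd = 1341/271 ≈ 4.948 mg/L.
Steady-state peak Cmax,ss = C₀·R ≈ 4.948 × 1.1747 ≈ 5.812 mg/L.
Peak 5.8 mg/L vs MTC 10 mg/L: below toxic threshold.

5.8 mg/L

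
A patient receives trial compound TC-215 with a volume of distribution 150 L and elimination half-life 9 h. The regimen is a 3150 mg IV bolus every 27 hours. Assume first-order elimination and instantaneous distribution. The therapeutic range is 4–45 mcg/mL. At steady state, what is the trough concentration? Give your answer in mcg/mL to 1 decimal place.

τ = 27 h = 3 half-lives, so f = (1/2)^3 = 0.125.
Accumulation ratio R = 1/(1 − f) = 1/0.875 = 8/7.
Single-dose peak C₀ = D/Vd = 3150/150 = 21 mcg/mL.
Steady-state peak Cmax,ss = C₀·R = 21 × 8/7 ≈ 24.000 mcg/mL.
Steady-state trough Cmin,ss = Cmax,ss·f ≈ 24.000 × 0.125 ≈ 3.000 mcg/mL.
Trough 3.0 mcg/mL vs MEC 4 mcg/mL: subtherapeutic.

3.0 mcg/mL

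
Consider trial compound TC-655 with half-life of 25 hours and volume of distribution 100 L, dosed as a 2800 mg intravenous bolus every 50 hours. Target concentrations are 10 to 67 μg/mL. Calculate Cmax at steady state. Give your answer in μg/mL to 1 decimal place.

τ = 50 h = 2 half-lives, so f = (1/2)^2 = 0.25.
At steady state, R = 1/(1 − 0.25) = 4/3.
Single-dose peak C₀ = D/Vd = 2800/100 = 28 μg/mL.
Steady-state peak Cmax,ss = C₀·R = 28 × 4/3 ≈ 37.333 μg/mL.
Peak 37.3 μg/mL vs MTC 67 μg/mL: below toxic threshold.

37.3 μg/mL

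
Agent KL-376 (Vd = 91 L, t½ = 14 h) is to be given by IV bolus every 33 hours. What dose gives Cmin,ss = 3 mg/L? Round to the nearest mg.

τ/t½ = 33/14 ≈ 2.3571, so f = (1/2)^(33/14) ≈ 0.195177.
Cmin,ss = (D/Vd)·f/(1−f), so D = Cmin,ss·Vd·(1−f)/f.
D = 3 × 91 × (1−f)/f ≈ 3 × 91 × 4.12355 ≈ 1125.73 mg.

1126 mg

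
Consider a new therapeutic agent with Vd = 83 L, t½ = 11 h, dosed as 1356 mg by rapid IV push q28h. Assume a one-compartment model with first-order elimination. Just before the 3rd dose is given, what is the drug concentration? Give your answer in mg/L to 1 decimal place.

f = (1/2)^(τ/t½) = (1/2)^(28/11) ≈ 0.1713.
C₀ = D/Vd = 1356/83 ≈ 16.337 mg/L.
Before the 3rd dose, 2 doses have been given. Superposition: Cmin = C₀·(f + f²).
≈ 16.337 × (0.1713 + 0.0293) ≈ 16.337 × 0.2006 ≈ 3.277 mg/L.

3.3 mg/L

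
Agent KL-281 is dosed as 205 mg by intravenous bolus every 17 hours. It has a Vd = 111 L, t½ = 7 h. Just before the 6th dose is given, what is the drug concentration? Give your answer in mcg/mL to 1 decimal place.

f = (1/2)^(τ/t½) = (1/2)^(17/7) ≈ 0.1857.
C₀ = D/Vd = 205/111 ≈ 1.847 mcg/mL.
Before the 6th dose, 5 doses have been given. Superposition: Cmin = C₀·(f + f² + … + f^5).
≈ 1.847 × (0.1857 + 0.0345 + 0.0064 + 0.0012 + 0.0002) ≈ 1.847 × 0.2280 ≈ 0.421 mcg/mL.

0.4 mcg/mL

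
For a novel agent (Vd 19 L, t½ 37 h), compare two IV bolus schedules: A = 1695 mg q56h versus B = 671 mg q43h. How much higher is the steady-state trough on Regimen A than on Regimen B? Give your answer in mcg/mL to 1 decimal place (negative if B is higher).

19.6 mcg/mL

Regimen A: f = (1/2)^(56/37) ≈ 0.3503; Cmin,ss = (1695/19)·f/(1−f) ≈ 48.100 mcg/mL.
Regimen B: f = (1/2)^(43/37) ≈ 0.4468; Cmin,ss = (671/19)·f/(1−f) ≈ 28.523 mcg/mL.
Difference ≈ 48.100 − 28.523 ≈ 19.577 mcg/mL.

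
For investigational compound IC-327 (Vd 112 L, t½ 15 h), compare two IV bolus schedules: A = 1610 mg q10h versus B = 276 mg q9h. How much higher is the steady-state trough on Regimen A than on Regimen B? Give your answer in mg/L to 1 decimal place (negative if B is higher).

Regimen A: f = (1/2)^(10/15) ≈ 0.6300; Cmin,ss = (1610/112)·f/(1−f) ≈ 24.476 mg/L.
Regimen B: f = (1/2)^(9/15) ≈ 0.6598; Cmin,ss = (276/112)·f/(1−f) ≈ 4.779 mg/L.
Difference ≈ 24.476 − 4.779 ≈ 19.697 mg/L.

19.7 mg/L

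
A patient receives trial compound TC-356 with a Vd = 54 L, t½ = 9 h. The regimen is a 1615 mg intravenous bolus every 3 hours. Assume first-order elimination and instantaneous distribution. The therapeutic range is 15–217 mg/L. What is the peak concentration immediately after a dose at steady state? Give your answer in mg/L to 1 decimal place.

145.0 mg/L

k = ln2/t½ = ln2/9 ≈ 0.077016 h⁻¹; fraction remaining f = e^(−kτ) = e^(−0.077016×3) ≈ 0.7937.
At steady state, accumulation factor R = 1/(1 − e^(−kτ)) ≈ 4.8473.
Each bolus raises the concentration by D/Vd = 1615/54 ≈ 29.907 mg/L.
Cmax,ss = C₀/(1 − f) ≈ 29.907/0.2063 ≈ 144.968 mg/L.
Peak 145.0 mg/L vs MTC 217 mg/L: below toxic threshold.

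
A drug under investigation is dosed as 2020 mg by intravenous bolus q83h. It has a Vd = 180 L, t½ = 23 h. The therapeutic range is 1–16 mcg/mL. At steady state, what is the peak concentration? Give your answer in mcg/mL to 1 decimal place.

12.2 mcg/mL

τ/t½ = 83/23 ≈ 3.6087, so fraction remaining f = (1/2)^(83/23) ≈ 0.0820.
Accumulation ratio R = 1/(1 − f) ≈ 1/0.9180 ≈ 1.0893.
Single-dose peak C₀ = D/Vd = 2020/180 ≈ 11.222 mcg/mL.
Steady-state peak Cmax,ss = C₀·R ≈ 11.222 × 1.0893 ≈ 12.224 mcg/mL.
Peak 12.2 mcg/mL vs MTC 16 mcg/mL: below toxic threshold.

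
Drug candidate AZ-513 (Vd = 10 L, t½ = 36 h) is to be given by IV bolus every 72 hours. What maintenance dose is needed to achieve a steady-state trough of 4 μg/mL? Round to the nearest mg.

120 mg

τ/t½ = 72/36 ≈ 2, so f = (1/2)^(72/36) ≈ 0.250000.
Cmin,ss = (D/Vd)·f/(1−f), so D = Cmin,ss·Vd·(1−f)/f.
D = 4 × 10 × (1−f)/f ≈ 4 × 10 × 3.00000 ≈ 120.00 mg.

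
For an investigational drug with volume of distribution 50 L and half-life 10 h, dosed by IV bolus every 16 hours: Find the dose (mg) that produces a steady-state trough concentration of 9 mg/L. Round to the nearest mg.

914 mg

τ/t½ = 16/10 ≈ 1.6, so f = (1/2)^(16/10) ≈ 0.329877.
Cmin,ss = (D/Vd)·f/(1−f), so D = Cmin,ss·Vd·(1−f)/f.
D = 9 × 50 × (1−f)/f ≈ 9 × 50 × 2.03143 ≈ 914.14 mg.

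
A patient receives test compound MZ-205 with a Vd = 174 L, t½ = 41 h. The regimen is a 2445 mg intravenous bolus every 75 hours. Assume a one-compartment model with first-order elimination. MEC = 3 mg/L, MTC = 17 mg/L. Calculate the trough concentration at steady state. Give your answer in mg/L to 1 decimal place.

τ/t½ = 75/41 ≈ 1.8293, so fraction remaining f = (1/2)^(75/41) ≈ 0.2814.
Accumulation ratio R = 1/(1 − f) ≈ 1/0.7186 ≈ 1.3916.
Single-dose peak C₀ = D/Vd = 2445/174 ≈ 14.052 mg/L.
Cmax,ss = C₀/(1 − f) ≈ 14.052/0.7186 ≈ 19.555 mg/L.
Steady-state trough Cmin,ss = Cmax,ss·f ≈ 19.555 × 0.2814 ≈ 5.503 mg/L.
Trough 5.5 mg/L vs MEC 3 mg/L: adequate.

5.5 mg/L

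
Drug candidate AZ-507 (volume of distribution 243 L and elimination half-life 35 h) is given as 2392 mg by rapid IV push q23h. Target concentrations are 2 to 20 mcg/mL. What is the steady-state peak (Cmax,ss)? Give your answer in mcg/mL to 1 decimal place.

26.9 mcg/mL

k = ln2/t½ = ln2/35 ≈ 0.019804 h⁻¹; fraction remaining f = e^(−kτ) = e^(−0.019804×23) ≈ 0.6341.
Accumulation ratio R = 1/(1 − f) ≈ 1/0.3659 ≈ 2.7330.
Single-dose peak C₀ = D/Vd = 2392/243 ≈ 9.844 mcg/mL.
Cmax,ss = C₀/(1 − f) ≈ 9.844/0.3659 ≈ 26.904 mcg/mL.
Peak 26.9 mcg/mL vs MTC 20 mcg/mL: exceeds toxic threshold.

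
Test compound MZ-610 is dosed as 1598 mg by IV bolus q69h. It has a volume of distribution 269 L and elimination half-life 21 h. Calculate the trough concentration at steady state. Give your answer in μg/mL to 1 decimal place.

0.7 μg/mL

Over one 69-h interval, 69/21 ≈ 3.2857 half-lives elapse, leaving f ≈ 0.1025 of each dose.
Single-dose peak C₀ = D/Vd = 1598/269 ≈ 5.941 μg/mL.
Steady-state trough Cmin,ss = C₀·f/(1−f) ≈ 5.941 × 0.1025/0.8975 ≈ 0.678 μg/mL.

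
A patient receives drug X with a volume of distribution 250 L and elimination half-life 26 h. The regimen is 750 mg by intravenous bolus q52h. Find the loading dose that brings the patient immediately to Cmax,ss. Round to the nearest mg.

1000 mg

f = (1/2)^(52/26) ≈ 0.250000; accumulation ratio R = 1/(1−f) ≈ 1.33333.
Loading dose to hit Cmax,ss on first dose: D_load = D_maint·R ≈ 750 × 1.33333 ≈ 1000.00 mg.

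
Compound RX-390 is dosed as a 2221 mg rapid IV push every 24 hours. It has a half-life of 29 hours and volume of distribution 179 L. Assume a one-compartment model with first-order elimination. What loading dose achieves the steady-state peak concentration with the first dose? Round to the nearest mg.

f = (1/2)^(24/29) ≈ 0.563471; accumulation ratio R = 1/(1−f) ≈ 2.29080.
Loading dose to hit Cmax,ss on first dose: D_load = D_maint·R ≈ 2221 × 2.29080 ≈ 5087.87 mg.

5088 mg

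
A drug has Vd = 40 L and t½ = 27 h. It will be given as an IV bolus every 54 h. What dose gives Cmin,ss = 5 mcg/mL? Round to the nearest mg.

τ/t½ = 54/27 ≈ 2, so f = (1/2)^(54/27) ≈ 0.250000.
Cmin,ss = (D/Vd)·f/(1−f), so D = Cmin,ss·Vd·(1−f)/f.
D = 5 × 40 × (1−f)/f ≈ 5 × 40 × 3.00000 ≈ 600.00 mg.

600 mg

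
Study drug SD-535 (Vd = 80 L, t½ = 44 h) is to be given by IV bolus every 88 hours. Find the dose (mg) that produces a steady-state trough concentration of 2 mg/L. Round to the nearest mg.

τ/t½ = 88/44 ≈ 2, so f = (1/2)^(88/44) ≈ 0.250000.
Cmin,ss = (D/Vd)·f/(1−f), so D = Cmin,ss·Vd·(1−f)/f.
D = 2 × 80 × (1−f)/f ≈ 2 × 80 × 3.00000 ≈ 480.00 mg.

480 mg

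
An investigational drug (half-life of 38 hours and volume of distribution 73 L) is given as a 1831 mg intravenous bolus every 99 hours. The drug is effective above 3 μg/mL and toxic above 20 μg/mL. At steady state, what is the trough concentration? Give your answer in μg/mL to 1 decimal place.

4.9 μg/mL

k = ln2/t½ = ln2/38 ≈ 0.018241 h⁻¹; fraction remaining f = e^(−kτ) = e^(−0.018241×99) ≈ 0.1643.
Single-dose peak C₀ = D/Vd = 1831/73 ≈ 25.082 μg/mL.
Steady-state trough Cmin,ss = C₀·f/(1−f) ≈ 25.082 × 0.1643/0.8357 ≈ 4.931 μg/mL.
Trough 4.9 μg/mL vs MEC 3 μg/mL: adequate.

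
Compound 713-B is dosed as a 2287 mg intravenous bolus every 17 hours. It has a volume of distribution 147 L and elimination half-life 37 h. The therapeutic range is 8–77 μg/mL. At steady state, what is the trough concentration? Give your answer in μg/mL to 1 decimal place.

τ/t½ = 17/37 ≈ 0.45946, so fraction remaining f = (1/2)^(17/37) ≈ 0.7273.
Single-dose peak C₀ = D/Vd = 2287/147 ≈ 15.558 μg/mL.
Steady-state trough Cmin,ss = C₀·f/(1−f) ≈ 15.558 × 0.7273/0.2727 ≈ 41.494 μg/mL.
Trough 41.5 μg/mL vs MEC 8 μg/mL: adequate.

41.5 μg/mL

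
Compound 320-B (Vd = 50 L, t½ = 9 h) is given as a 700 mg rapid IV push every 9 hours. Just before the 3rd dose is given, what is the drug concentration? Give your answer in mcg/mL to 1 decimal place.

f = (1/2)^(τ/t½) = (1/2)^(9/9) ≈ 0.5000.
C₀ = D/Vd = 700/50 ≈ 14.000 mcg/mL.
Before the 3rd dose, 2 doses have been given. Superposition: Cmin = C₀·(f + f²).
≈ 14.000 × (0.5000 + 0.2500) ≈ 14.000 × 0.7500 ≈ 10.500 mcg/mL.

10.5 mcg/mL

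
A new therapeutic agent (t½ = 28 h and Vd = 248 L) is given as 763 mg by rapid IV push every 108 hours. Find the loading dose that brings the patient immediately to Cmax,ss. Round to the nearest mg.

f = (1/2)^(108/28) ≈ 0.069006; accumulation ratio R = 1/(1−f) ≈ 1.07412.
Loading dose to hit Cmax,ss on first dose: D_load = D_maint·R ≈ 763 × 1.07412 ≈ 819.55 mg.

820 mg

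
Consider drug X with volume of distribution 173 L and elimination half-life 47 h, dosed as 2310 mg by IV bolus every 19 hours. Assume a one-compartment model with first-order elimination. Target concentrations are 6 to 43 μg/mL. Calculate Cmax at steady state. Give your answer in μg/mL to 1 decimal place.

k = ln2/t½ = ln2/47 ≈ 0.014748 h⁻¹; fraction remaining f = e^(−kτ) = e^(−0.014748×19) ≈ 0.7556.
At steady state, accumulation factor R = 1/(1 − e^(−kτ)) ≈ 4.0917.
Each bolus raises the concentration by D/Vd = 2310/173 ≈ 13.353 μg/mL.
Steady-state peak Cmax,ss = C₀·R ≈ 13.353 × 4.0917 ≈ 54.636 μg/mL.
Peak 54.6 μg/mL vs MTC 43 μg/mL: exceeds toxic threshold.

54.6 μg/mL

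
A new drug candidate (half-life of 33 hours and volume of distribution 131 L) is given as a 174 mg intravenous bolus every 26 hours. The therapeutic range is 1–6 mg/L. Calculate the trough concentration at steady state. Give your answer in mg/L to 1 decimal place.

k = ln2/t½ = ln2/33 ≈ 0.021004 h⁻¹; fraction remaining f = e^(−kτ) = e^(−0.021004×26) ≈ 0.5792.
Single-dose peak C₀ = D/Vd = 174/131 ≈ 1.328 mg/L.
Steady-state trough Cmin,ss = C₀·f/(1−f) ≈ 1.328 × 0.5792/0.4208 ≈ 1.828 mg/L.
Trough 1.8 mg/L vs MEC 1 mg/L: adequate.

1.8 mg/L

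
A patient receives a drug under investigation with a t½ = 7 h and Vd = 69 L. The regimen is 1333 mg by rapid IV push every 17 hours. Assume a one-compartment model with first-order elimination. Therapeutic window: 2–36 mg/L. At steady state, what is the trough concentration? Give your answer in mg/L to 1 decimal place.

4.4 mg/L

τ/t½ = 17/7 ≈ 2.4286, so fraction remaining f = (1/2)^(17/7) ≈ 0.1857.
Accumulation ratio R = 1/(1 − f) ≈ 1/0.8143 ≈ 1.2280.
Each bolus raises the concentration by D/Vd = 1333/69 ≈ 19.319 mg/L.
Steady-state peak Cmax,ss = C₀·R ≈ 19.319 × 1.2280 ≈ 23.724 mg/L.
One interval later, Cmin,ss = Cmax,ss·e^(−kτ) ≈ 23.724 × 0.1857 ≈ 4.406 mg/L.
Trough 4.4 mg/L vs MEC 2 mg/L: adequate.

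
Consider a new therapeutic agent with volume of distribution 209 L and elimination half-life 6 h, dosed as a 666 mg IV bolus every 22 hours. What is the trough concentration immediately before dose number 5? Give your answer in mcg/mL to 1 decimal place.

f = (1/2)^(τ/t½) = (1/2)^(22/6) ≈ 0.0787.
C₀ = D/Vd = 666/209 ≈ 3.187 mcg/mL.
Before the 5th dose, 4 doses have been given. Superposition: Cmin = C₀·(f + f² + … + f^4).
≈ 3.187 × (0.0787 + 0.0062 + 0.0005 + 0.0000) ≈ 3.187 × 0.0854 ≈ 0.272 mcg/mL.

0.3 mcg/mL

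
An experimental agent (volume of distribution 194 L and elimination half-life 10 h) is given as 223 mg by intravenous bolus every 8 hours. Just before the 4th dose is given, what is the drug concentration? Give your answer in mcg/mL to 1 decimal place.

1.3 mcg/mL

f = (1/2)^(τ/t½) = (1/2)^(8/10) ≈ 0.5743.
C₀ = D/Vd = 223/194 ≈ 1.149 mcg/mL.
Before the 4th dose, 3 doses have been given. Superposition: Cmin = C₀·(f + f² + … + f^3).
≈ 1.149 × (0.5743 + 0.3298 + 0.1894) ≈ 1.149 × 1.0935 ≈ 1.256 mcg/mL.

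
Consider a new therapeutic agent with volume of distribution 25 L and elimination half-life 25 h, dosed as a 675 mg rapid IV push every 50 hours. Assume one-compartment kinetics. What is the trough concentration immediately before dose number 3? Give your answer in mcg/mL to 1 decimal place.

8.4 mcg/mL

f = (1/2)^(τ/t½) = (1/2)^(50/25) ≈ 0.2500.
C₀ = D/Vd = 675/25 ≈ 27.000 mcg/mL.
Before the 3rd dose, 2 doses have been given. Superposition: Cmin = C₀·(f + f²).
≈ 27.000 × (0.2500 + 0.0625) ≈ 27.000 × 0.3125 ≈ 8.438 mcg/mL.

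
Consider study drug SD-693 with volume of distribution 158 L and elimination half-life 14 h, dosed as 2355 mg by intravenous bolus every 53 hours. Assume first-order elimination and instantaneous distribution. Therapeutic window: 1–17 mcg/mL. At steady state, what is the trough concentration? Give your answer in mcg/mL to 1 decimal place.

Over one 53-h interval, 53/14 ≈ 3.7857 half-lives elapse, leaving f ≈ 0.0725 of each dose.
At steady state, accumulation factor R = 1/(1 − e^(−kτ)) ≈ 1.0782.
Single-dose peak C₀ = D/Vd = 2355/158 ≈ 14.905 mcg/mL.
Steady-state peak Cmax,ss = C₀·R ≈ 14.905 × 1.0782 ≈ 16.071 mcg/mL.
One interval later, Cmin,ss = Cmax,ss·e^(−kτ) ≈ 16.071 × 0.0725 ≈ 1.165 mcg/mL.
Trough 1.2 mcg/mL vs MEC 1 mcg/mL: adequate.

1.2 mcg/mL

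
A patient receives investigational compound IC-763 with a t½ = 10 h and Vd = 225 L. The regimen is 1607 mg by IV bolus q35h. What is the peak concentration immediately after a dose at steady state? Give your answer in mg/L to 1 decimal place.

7.8 mg/L

τ/t½ = 35/10 ≈ 3.5, so fraction remaining f = (1/2)^(35/10) ≈ 0.0884.
Accumulation ratio R = 1/(1 − f) ≈ 1/0.9116 ≈ 1.0970.
Each bolus raises the concentration by D/Vd = 1607/225 ≈ 7.142 mg/L.
Steady-state peak Cmax,ss = C₀·R ≈ 7.142 × 1.0970 ≈ 7.835 mg/L.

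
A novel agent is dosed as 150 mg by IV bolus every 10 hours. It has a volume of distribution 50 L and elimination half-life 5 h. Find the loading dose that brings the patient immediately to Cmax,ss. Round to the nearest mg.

f = (1/2)^(10/5) ≈ 0.250000; accumulation ratio R = 1/(1−f) ≈ 1.33333.
Loading dose to hit Cmax,ss on first dose: D_load = D_maint·R ≈ 150 × 1.33333 ≈ 200.00 mg.

200 mg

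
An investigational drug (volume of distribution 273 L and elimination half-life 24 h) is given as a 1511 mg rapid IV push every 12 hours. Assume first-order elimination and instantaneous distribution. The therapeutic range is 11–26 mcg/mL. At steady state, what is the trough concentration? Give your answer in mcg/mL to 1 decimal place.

Over one 12-h interval, 12/24 ≈ 0.5 half-lives elapse, leaving f ≈ 0.7071 of each dose.
At steady state, accumulation factor R = 1/(1 − e^(−kτ)) ≈ 3.4141.
Each bolus raises the concentration by D/Vd = 1511/273 ≈ 5.535 mcg/mL.
Steady-state peak Cmax,ss = C₀·R ≈ 5.535 × 3.4141 ≈ 18.897 mcg/mL.
Steady-state trough Cmin,ss = Cmax,ss·f ≈ 18.897 × 0.7071 ≈ 13.362 mcg/mL.
Trough 13.4 mcg/mL vs MEC 11 mcg/mL: adequate.

13.4 mcg/mL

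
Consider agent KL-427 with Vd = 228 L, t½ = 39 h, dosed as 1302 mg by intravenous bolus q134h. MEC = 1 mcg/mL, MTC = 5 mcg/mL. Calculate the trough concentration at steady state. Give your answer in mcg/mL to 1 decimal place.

0.6 mcg/mL

Over one 134-h interval, 134/39 ≈ 3.4359 half-lives elapse, leaving f ≈ 0.0924 of each dose.
Each bolus raises the concentration by D/Vd = 1302/228 ≈ 5.711 mcg/mL.
Steady-state trough Cmin,ss = C₀·f/(1−f) ≈ 5.711 × 0.0924/0.9076 ≈ 0.581 mcg/mL.
Trough 0.6 mcg/mL vs MEC 1 mcg/mL: subtherapeutic.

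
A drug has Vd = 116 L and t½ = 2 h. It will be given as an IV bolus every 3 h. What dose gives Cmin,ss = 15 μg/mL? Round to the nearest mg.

3181 mg

τ/t½ = 3/2 ≈ 1.5, so f = (1/2)^(3/2) ≈ 0.353553.
Cmin,ss = (D/Vd)·f/(1−f), so D = Cmin,ss·Vd·(1−f)/f.
D = 15 × 116 × (1−f)/f ≈ 15 × 116 × 1.82843 ≈ 3181.47 mg.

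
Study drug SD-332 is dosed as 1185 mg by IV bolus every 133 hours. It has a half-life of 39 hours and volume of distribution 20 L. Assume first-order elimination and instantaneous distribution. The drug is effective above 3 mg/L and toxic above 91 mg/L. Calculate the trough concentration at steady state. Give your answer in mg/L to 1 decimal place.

6.2 mg/L

Over one 133-h interval, 133/39 ≈ 3.4103 half-lives elapse, leaving f ≈ 0.0941 of each dose.
At steady state, accumulation factor R = 1/(1 − e^(−kτ)) ≈ 1.1039.
Each bolus raises the concentration by D/Vd = 1185/20 ≈ 59.250 mg/L.
Steady-state peak Cmax,ss = C₀·R ≈ 59.250 × 1.1039 ≈ 65.406 mg/L.
Steady-state trough Cmin,ss = Cmax,ss·f ≈ 65.406 × 0.0941 ≈ 6.155 mg/L.
Trough 6.2 mg/L vs MEC 3 mg/L: adequate.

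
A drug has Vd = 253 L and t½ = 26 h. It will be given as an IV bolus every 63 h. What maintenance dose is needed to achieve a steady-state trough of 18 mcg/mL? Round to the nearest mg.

τ/t½ = 63/26 ≈ 2.4231, so f = (1/2)^(63/26) ≈ 0.186458.
Cmin,ss = (D/Vd)·f/(1−f), so D = Cmin,ss·Vd·(1−f)/f.
D = 18 × 253 × (1−f)/f ≈ 18 × 253 × 4.36314 ≈ 19869.74 mg.

19870 mg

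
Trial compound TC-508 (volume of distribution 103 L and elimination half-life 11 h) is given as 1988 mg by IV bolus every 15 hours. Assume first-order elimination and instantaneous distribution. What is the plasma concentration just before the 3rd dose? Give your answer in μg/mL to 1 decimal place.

10.4 μg/mL

f = (1/2)^(τ/t½) = (1/2)^(15/11) ≈ 0.3886.
C₀ = D/Vd = 1988/103 ≈ 19.301 μg/mL.
Before the 3rd dose, 2 doses have been given. Superposition: Cmin = C₀·(f + f²).
≈ 19.301 × (0.3886 + 0.1510) ≈ 19.301 × 0.5396 ≈ 10.415 μg/mL.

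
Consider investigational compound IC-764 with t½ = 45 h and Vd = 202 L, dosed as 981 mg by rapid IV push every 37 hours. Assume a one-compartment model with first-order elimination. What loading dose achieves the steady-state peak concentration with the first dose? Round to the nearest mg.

2258 mg

f = (1/2)^(37/45) ≈ 0.565570; accumulation ratio R = 1/(1−f) ≈ 2.30187.
Loading dose to hit Cmax,ss on first dose: D_load = D_maint·R ≈ 981 × 2.30187 ≈ 2258.13 mg.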